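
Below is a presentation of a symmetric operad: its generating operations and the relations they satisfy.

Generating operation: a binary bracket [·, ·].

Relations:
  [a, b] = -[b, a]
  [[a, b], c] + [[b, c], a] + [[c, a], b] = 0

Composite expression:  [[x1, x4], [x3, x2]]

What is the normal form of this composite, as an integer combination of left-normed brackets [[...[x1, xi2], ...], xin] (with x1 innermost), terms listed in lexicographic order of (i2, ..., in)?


Antisymmetry and Jacobi reduce to x1-anchored left-normed brackets.
Composite bracket: [[x1, x4], [x3, x2]]
Under [a, b] = ab - ba we get 8 signed associative words (2^3 = 8).
Collect the words opening with x1:
  word x1x4x2x3 has sign -1, contributing -[[[x1, x4], x2], x3]
  word x1x4x3x2 has sign +1, contributing +[[[x1, x4], x3], x2]

-[[[x1, x4], x2], x3] + [[[x1, x4], x3], x2]


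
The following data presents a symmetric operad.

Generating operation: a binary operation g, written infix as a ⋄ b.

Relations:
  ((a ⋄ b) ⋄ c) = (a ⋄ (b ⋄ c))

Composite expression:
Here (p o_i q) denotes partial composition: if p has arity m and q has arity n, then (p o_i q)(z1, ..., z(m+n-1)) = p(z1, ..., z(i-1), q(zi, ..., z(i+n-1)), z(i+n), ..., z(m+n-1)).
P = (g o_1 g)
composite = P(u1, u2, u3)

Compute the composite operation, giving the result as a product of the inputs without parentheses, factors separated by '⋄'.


u1 ⋄ u2 ⋄ u3


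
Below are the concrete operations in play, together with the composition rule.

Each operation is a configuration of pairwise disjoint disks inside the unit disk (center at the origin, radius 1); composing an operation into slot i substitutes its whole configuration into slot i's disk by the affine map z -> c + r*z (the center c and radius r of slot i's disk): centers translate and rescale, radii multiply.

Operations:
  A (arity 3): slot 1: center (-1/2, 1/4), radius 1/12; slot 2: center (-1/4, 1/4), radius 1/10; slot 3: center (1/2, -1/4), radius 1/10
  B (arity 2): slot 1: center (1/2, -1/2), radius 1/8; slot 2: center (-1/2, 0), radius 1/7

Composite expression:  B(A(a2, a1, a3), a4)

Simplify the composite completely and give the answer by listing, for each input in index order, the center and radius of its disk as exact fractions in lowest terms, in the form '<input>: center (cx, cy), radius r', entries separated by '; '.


a1: center (15/32, -15/32), radius 1/80; a2: center (7/16, -15/32), radius 1/96; a3: center (9/16, -17/32), radius 1/80; a4: center (-1/2, 0), radius 1/7

Affine substitution under B: radii multiply and a-centers shift.
for a2, the 2-step affine chain lands on center (7/16, -15/32), radius 1/96
for a1, the 2-step affine chain lands on center (15/32, -15/32), radius 1/80
for a3, the 2-step affine chain lands on center (9/16, -17/32), radius 1/80
for a4, the 1-step affine chain lands on center (-1/2, 0), radius 1/7


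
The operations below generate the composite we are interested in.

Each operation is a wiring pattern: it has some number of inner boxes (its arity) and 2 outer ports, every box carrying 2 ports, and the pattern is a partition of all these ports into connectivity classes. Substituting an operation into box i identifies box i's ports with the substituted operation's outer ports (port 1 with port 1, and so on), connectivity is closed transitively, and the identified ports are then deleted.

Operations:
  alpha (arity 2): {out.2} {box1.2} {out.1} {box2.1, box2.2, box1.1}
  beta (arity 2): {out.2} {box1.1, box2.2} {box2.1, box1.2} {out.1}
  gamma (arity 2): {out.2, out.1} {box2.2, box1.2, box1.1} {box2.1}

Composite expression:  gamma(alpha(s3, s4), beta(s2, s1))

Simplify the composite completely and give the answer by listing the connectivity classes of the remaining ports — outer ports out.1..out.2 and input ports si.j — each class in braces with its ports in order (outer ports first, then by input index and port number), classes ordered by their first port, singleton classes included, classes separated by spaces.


Substituting into gamma glues patterns; closure does the rest.
alpha over (s3, s4) gives {out.1} {out.2} {s3.1, s4.1, s4.2} {s3.2}, out.j being that stage's outer ports
beta over (s2, s1) gives {out.1} {out.2} {s1.1, s2.2} {s1.2, s2.1}, out.j being that stage's outer ports
gamma over (s3, s4, s2, s1) gives {out.1, out.2} {s1.1, s2.2} {s1.2, s2.1} {s3.1, s4.1, s4.2} {s3.2}, out.j being that stage's outer ports

{out.1, out.2} {s1.1, s2.2} {s1.2, s2.1} {s3.1, s4.1, s4.2} {s3.2}


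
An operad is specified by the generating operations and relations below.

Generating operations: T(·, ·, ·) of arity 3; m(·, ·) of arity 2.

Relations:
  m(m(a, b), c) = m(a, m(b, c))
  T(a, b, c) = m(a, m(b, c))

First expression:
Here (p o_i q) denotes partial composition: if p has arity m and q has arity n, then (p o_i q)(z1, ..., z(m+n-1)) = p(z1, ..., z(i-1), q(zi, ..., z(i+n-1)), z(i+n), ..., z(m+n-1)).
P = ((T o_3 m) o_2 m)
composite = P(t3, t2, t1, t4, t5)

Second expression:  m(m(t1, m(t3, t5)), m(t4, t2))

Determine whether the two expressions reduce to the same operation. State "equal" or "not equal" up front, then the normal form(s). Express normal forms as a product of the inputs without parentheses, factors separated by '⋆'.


not equal; first: t3 ⋆ t2 ⋆ t1 ⋆ t4 ⋆ t5; second: t1 ⋆ t3 ⋆ t5 ⋆ t4 ⋆ t2

The first expression, normalized: t3 ⋆ t2 ⋆ t1 ⋆ t4 ⋆ t5
The second expression, normalized: t1 ⋆ t3 ⋆ t5 ⋆ t4 ⋆ t2
No match — not equal.


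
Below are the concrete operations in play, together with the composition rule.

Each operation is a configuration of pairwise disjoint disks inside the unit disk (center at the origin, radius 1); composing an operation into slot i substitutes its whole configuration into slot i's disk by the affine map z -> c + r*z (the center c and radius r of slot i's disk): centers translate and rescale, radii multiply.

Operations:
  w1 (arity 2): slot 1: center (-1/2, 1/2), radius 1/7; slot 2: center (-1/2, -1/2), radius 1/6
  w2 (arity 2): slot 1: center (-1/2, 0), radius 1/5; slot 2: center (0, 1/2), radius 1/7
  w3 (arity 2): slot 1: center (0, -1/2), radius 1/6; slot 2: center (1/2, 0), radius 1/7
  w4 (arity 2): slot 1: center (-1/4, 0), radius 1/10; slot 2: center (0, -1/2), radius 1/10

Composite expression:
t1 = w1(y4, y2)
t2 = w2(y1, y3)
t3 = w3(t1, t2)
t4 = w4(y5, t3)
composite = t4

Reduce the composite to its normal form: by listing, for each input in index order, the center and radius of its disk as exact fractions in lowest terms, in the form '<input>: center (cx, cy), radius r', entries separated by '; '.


y1: center (3/70, -1/2), radius 1/350; y2: center (-1/120, -67/120), radius 1/360; y3: center (1/20, -69/140), radius 1/490; y4: center (-1/120, -13/24), radius 1/420; y5: center (-1/4, 0), radius 1/10

Follow each y-input down from w4: c' goes to c + r*c', radius to r*r'.
tracing y5 down its 1-map path: center (-1/4, 0), radius 1/10
tracing y4 down its 3-map path: center (-1/120, -13/24), radius 1/420
tracing y2 down its 3-map path: center (-1/120, -67/120), radius 1/360
tracing y1 down its 3-map path: center (3/70, -1/2), radius 1/350
tracing y3 down its 3-map path: center (1/20, -69/140), radius 1/490


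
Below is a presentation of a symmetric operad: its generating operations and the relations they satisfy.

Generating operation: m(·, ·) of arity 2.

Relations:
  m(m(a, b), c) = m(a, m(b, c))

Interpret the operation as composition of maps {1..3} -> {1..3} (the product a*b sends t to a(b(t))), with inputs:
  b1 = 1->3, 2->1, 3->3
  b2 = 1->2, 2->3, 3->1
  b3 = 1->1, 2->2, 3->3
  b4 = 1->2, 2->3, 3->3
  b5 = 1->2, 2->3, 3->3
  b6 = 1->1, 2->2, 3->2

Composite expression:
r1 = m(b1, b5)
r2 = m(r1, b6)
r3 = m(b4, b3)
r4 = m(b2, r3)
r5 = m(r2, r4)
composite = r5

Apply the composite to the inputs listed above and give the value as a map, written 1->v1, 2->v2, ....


1->3, 2->1, 3->1

m(b1, b5) = 1->1, 2->3, 3->3
m(m(b1, b5), b6) = 1->1, 2->3, 3->3
m(b4, b3) = 1->2, 2->3, 3->3
m(b2, m(b4, b3)) = 1->3, 2->1, 3->1
m(m(m(b1, b5), b6), m(b2, m(b4, b3))) = 1->3, 2->1, 3->1


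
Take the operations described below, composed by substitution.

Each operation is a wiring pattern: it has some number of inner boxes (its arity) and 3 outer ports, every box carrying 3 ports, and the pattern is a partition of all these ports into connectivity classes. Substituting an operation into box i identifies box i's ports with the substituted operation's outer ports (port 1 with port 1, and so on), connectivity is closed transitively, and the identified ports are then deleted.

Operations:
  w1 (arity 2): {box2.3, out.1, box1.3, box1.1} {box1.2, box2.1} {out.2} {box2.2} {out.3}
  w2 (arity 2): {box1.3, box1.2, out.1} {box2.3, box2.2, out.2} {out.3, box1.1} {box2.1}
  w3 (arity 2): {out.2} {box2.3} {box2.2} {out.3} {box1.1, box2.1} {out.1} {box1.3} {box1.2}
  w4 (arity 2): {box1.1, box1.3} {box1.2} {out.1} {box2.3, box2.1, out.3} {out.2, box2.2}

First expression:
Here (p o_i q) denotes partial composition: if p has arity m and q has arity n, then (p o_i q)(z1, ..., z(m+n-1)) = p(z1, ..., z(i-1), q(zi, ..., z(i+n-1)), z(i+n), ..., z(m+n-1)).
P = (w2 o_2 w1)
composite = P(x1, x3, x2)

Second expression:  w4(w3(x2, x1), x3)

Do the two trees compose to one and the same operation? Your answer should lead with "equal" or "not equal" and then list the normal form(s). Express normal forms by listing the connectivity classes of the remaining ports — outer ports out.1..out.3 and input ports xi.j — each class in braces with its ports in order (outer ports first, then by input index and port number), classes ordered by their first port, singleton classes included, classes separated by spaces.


not equal; first: {out.1, x1.2, x1.3} {out.2} {out.3, x1.1} {x2.1, x3.2} {x2.2} {x2.3, x3.1, x3.3}; second: {out.1} {out.2, x3.2} {out.3, x3.1, x3.3} {x1.1, x2.1} {x1.2} {x1.3} {x2.2} {x2.3}

In normal form, the first expression is {out.1, x1.2, x1.3} {out.2} {out.3, x1.1} {x2.1, x3.2} {x2.2} {x2.3, x3.1, x3.3}
In normal form, the second expression is {out.1} {out.2, x3.2} {out.3, x3.1, x3.3} {x1.1, x2.1} {x1.2} {x1.3} {x2.2} {x2.3}
Distinct normal forms: not equal.


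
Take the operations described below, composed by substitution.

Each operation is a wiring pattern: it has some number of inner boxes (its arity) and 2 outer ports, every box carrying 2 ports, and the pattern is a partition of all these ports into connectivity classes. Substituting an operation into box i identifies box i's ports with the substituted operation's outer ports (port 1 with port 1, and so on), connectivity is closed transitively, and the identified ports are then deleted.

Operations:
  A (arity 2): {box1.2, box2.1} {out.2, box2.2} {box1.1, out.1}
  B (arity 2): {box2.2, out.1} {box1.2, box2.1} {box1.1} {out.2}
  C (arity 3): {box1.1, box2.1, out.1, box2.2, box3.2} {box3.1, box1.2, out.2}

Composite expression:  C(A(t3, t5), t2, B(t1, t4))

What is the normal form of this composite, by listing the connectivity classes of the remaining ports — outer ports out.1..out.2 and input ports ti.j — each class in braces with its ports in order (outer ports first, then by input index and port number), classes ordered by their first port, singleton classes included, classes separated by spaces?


{out.1, t2.1, t2.2, t3.1} {out.2, t4.2, t5.2} {t1.1} {t1.2, t4.1} {t3.2, t5.1}

Reachability decides: close wires over C-identified ports.
composing A on (t3, t5), with out.j its own outer ports: {out.1, t3.1} {out.2, t5.2} {t3.2, t5.1}
composing B on (t1, t4), with out.j its own outer ports: {out.1, t4.2} {out.2} {t1.1} {t1.2, t4.1}
composing C on (t3, t5, t2, t1, t4), with out.j its own outer ports: {out.1, t2.1, t2.2, t3.1} {out.2, t4.2, t5.2} {t1.1} {t1.2, t4.1} {t3.2, t5.1}


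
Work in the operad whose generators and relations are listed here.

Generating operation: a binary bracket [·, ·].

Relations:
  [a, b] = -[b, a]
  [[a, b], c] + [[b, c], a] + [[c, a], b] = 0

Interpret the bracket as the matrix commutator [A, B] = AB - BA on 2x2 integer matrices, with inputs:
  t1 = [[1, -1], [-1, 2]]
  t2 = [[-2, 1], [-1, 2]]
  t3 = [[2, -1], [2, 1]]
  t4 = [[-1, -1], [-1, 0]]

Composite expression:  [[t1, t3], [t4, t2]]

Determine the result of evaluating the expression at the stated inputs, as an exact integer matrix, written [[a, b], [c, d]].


[t1, t3] = [[-3, 2], [1, 3]]
[t4, t2] = [[2, -5], [3, -2]]
[[t1, t3], [t4, t2]] = [[11, 22], [22, -11]]

[[11, 22], [22, -11]]


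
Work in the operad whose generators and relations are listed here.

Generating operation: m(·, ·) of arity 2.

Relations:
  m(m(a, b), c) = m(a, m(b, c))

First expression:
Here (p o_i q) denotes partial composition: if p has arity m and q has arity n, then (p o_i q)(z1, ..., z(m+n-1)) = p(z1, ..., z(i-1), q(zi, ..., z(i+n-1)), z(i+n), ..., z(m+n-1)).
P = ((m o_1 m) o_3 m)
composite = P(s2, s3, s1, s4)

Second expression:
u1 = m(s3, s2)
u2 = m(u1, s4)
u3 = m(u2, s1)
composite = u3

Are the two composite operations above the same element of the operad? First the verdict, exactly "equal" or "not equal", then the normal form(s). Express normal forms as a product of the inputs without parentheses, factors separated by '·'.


not equal; first: s2 · s3 · s1 · s4; second: s3 · s2 · s4 · s1

Reducing the first expression gives s2 · s3 · s1 · s4
Reducing the second expression gives s3 · s2 · s4 · s1
The forms do not match — not equal.


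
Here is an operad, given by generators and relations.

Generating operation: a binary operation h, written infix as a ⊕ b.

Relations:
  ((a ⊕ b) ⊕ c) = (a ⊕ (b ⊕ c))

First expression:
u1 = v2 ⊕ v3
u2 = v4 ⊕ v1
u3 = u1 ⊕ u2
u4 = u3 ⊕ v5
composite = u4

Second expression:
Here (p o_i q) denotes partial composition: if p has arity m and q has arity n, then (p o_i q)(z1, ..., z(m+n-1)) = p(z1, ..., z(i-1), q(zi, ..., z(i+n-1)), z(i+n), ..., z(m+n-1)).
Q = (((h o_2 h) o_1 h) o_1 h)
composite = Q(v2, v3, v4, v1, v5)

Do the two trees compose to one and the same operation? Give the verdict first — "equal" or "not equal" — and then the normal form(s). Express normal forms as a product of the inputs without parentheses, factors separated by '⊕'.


equal: each reduces to v2 ⊕ v3 ⊕ v4 ⊕ v1 ⊕ v5


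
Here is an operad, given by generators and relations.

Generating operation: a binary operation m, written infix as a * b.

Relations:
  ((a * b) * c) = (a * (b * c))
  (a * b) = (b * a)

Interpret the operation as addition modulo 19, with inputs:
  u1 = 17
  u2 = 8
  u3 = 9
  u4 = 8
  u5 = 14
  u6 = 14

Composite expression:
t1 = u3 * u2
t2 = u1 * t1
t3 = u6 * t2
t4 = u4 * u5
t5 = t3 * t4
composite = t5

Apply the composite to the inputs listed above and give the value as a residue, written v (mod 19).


13 (mod 19)

(u3 * u2) = 17
(u1 * (u3 * u2)) = 15
(u6 * (u1 * (u3 * u2))) = 10
(u4 * u5) = 3
((u6 * (u1 * (u3 * u2))) * (u4 * u5)) = 13


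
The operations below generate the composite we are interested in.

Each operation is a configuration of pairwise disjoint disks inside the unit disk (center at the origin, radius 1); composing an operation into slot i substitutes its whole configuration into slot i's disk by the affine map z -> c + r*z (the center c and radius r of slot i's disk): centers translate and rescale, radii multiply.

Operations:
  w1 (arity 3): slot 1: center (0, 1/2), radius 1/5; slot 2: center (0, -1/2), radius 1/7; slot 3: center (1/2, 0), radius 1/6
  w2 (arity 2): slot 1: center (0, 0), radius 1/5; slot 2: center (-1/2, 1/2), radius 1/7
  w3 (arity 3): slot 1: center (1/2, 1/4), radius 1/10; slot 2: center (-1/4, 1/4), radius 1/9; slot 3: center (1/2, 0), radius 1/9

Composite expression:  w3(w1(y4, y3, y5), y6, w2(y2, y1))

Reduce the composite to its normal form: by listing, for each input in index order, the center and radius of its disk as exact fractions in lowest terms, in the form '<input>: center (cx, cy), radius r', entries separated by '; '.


y1: center (4/9, 1/18), radius 1/63; y2: center (1/2, 0), radius 1/45; y3: center (1/2, 1/5), radius 1/70; y4: center (1/2, 3/10), radius 1/50; y5: center (11/20, 1/4), radius 1/60; y6: center (-1/4, 1/4), radius 1/9

Affine substitution under w3: radii multiply and y-centers shift.
tracing y4 down its 2-map path: center (1/2, 3/10), radius 1/50
tracing y3 down its 2-map path: center (1/2, 1/5), radius 1/70
tracing y5 down its 2-map path: center (11/20, 1/4), radius 1/60
tracing y6 down its 1-map path: center (-1/4, 1/4), radius 1/9
tracing y2 down its 2-map path: center (1/2, 0), radius 1/45
tracing y1 down its 2-map path: center (4/9, 1/18), radius 1/63


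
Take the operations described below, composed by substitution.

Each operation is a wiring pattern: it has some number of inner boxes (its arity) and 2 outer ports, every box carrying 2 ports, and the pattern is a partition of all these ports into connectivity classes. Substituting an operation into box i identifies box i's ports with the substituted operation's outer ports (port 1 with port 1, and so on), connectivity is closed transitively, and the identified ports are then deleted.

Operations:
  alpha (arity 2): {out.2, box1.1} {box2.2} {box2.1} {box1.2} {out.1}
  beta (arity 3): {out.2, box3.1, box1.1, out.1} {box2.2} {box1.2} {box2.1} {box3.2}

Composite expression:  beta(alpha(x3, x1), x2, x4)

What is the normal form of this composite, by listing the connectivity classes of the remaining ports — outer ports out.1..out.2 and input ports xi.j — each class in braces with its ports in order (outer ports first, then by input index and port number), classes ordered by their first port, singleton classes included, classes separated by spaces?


{out.1, out.2, x4.1} {x1.1} {x1.2} {x2.1} {x2.2} {x3.1} {x3.2} {x4.2}

Connectivity passes through glued beta-boundaries; trace each wire chain.
after alpha, the pattern on (x3, x1) reads {out.1} {out.2, x3.1} {x1.1} {x1.2} {x3.2} (out.j = its outer ports)
after beta, the pattern on (x3, x1, x2, x4) reads {out.1, out.2, x4.1} {x1.1} {x1.2} {x2.1} {x2.2} {x3.1} {x3.2} {x4.2} (out.j = its outer ports)


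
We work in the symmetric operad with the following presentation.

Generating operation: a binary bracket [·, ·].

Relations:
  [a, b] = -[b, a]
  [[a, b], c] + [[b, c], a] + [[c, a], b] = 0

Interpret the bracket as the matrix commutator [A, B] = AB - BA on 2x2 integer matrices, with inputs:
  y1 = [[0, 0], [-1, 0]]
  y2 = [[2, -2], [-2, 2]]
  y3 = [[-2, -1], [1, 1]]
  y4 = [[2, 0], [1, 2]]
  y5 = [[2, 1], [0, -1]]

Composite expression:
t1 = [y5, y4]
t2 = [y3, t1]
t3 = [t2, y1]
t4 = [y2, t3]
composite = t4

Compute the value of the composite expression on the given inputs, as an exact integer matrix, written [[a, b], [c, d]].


[[-12, -8], [8, 12]]


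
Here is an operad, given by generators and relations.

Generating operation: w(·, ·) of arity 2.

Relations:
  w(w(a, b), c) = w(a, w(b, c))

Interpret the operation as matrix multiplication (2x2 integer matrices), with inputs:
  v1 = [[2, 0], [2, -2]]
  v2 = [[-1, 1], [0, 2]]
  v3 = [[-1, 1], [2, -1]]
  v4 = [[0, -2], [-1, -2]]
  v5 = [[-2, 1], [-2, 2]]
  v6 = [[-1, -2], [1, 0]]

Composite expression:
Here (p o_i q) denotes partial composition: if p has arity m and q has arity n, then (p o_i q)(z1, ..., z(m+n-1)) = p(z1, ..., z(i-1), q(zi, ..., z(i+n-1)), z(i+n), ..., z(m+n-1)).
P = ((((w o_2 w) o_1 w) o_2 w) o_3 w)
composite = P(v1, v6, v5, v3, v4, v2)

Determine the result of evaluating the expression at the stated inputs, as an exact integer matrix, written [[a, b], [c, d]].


[[22, 18], [28, 20]]

w(v5, v3) = [[4, -3], [6, -4]]
w(v6, w(v5, v3)) = [[-16, 11], [4, -3]]
w(v1, w(v6, w(v5, v3))) = [[-32, 22], [-40, 28]]
w(v4, v2) = [[0, -4], [1, -5]]
w(w(v1, w(v6, w(v5, v3))), w(v4, v2)) = [[22, 18], [28, 20]]


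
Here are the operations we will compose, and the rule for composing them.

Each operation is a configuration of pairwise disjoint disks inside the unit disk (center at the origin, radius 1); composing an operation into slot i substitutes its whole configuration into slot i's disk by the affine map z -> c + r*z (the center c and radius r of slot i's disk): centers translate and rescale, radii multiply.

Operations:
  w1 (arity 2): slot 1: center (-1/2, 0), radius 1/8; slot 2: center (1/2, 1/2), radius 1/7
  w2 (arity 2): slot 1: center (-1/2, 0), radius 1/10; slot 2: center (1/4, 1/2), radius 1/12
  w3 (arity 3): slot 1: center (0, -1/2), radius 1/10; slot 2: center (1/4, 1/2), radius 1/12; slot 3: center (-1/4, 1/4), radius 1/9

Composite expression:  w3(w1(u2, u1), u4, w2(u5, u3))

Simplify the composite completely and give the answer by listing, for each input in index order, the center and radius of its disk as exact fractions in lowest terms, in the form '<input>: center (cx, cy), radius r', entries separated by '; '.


u1: center (1/20, -9/20), radius 1/70; u2: center (-1/20, -1/2), radius 1/80; u3: center (-2/9, 11/36), radius 1/108; u4: center (1/4, 1/2), radius 1/12; u5: center (-11/36, 1/4), radius 1/90


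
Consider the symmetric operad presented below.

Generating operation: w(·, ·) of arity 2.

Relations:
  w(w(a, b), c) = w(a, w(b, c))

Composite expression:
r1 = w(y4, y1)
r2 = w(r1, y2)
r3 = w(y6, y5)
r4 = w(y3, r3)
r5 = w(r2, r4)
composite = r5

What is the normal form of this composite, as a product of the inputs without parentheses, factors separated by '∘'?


Key point: w is associative — brackets drop, the y-order remains.
w(y4, y1) unparenthesizes to y4 ∘ y1
w(w(y4, y1), y2) unparenthesizes to y4 ∘ y1 ∘ y2
w(y6, y5) unparenthesizes to y6 ∘ y5
w(y3, w(y6, y5)) unparenthesizes to y3 ∘ y6 ∘ y5
w(w(w(y4, y1), y2), w(y3, w(y6, y5))) unparenthesizes to y4 ∘ y1 ∘ y2 ∘ y3 ∘ y6 ∘ y5

y4 ∘ y1 ∘ y2 ∘ y3 ∘ y6 ∘ y5


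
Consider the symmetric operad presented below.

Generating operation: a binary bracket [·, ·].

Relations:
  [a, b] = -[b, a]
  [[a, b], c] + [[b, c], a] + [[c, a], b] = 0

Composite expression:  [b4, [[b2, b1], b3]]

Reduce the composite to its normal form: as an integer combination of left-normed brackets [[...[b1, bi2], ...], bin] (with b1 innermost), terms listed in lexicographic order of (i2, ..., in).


A multilinear Lie element is pinned by b1-initial words (b1 innermost).
Composite bracket: [b4, [[b2, b1], b3]]
Each bracket splits as ab - ba, giving 8 signed words (2^3 = 8).
The b1-initial words carry the normal form:
  from b1b2b3b4, sign +1: term +[[[b1, b2], b3], b4]

[[[b1, b2], b3], b4]


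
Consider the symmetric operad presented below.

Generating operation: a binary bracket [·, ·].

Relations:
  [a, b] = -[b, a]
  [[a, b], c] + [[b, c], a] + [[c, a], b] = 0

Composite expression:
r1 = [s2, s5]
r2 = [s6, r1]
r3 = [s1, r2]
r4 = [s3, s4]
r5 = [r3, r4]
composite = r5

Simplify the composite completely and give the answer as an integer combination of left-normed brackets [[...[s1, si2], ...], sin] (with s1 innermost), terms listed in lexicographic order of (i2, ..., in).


-[[[[[s1, s2], s5], s6], s3], s4] + [[[[[s1, s2], s5], s6], s4], s3] + [[[[[s1, s5], s2], s6], s3], s4] - [[[[[s1, s5], s2], s6], s4], s3] + [[[[[s1, s6], s2], s5], s3], s4] - [[[[[s1, s6], s2], s5], s4], s3] - [[[[[s1, s6], s5], s2], s3], s4] + [[[[[s1, s6], s5], s2], s4], s3]


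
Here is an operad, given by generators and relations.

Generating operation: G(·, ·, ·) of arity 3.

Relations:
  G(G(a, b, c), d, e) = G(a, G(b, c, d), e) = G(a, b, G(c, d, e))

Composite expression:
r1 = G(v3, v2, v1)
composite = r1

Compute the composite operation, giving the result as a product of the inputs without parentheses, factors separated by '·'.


v3 · v2 · v1

Associativity of G dissolves the nesting; only the v-input order survives.
G(v3, v2, v1) spells out as v3 · v2 · v1


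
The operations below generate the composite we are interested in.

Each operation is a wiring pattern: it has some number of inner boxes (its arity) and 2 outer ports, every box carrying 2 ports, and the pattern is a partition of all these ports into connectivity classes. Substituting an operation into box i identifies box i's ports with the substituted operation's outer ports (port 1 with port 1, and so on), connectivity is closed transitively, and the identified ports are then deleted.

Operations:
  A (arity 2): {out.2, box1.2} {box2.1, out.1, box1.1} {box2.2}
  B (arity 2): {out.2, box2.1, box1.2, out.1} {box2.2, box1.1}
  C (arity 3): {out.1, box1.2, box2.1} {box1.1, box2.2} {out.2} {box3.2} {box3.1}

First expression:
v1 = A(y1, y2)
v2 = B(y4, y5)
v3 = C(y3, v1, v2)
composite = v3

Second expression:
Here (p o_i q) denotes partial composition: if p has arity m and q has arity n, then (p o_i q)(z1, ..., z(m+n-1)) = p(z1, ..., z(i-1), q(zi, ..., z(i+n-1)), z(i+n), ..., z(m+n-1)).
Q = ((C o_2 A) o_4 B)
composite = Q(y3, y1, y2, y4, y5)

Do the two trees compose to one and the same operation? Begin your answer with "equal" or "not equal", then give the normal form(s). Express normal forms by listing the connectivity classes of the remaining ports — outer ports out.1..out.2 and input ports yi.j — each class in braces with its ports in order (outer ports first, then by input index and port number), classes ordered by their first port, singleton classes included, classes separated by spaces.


equal; the common form is {out.1, y1.1, y2.1, y3.2} {out.2} {y1.2, y3.1} {y2.2} {y4.1, y5.2} {y4.2, y5.1}


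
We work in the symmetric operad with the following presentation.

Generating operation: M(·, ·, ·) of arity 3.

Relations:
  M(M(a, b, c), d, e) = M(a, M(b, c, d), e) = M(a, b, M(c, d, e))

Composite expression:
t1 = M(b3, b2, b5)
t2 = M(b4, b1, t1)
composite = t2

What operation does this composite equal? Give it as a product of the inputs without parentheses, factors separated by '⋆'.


All parenthesizations of M agree; list the b-inputs left to right.
M(b3, b2, b5) spells out as b3 ⋆ b2 ⋆ b5
M(b4, b1, M(b3, b2, b5)) spells out as b4 ⋆ b1 ⋆ b3 ⋆ b2 ⋆ b5

b4 ⋆ b1 ⋆ b3 ⋆ b2 ⋆ b5


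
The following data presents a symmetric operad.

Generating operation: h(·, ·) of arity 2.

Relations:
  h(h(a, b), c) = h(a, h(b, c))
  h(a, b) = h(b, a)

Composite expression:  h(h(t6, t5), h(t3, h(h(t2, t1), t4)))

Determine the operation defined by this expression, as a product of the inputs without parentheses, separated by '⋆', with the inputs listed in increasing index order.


With h associative and commutative, the t-input set is all that matters.
h(t6, t5) flattens to t6 ⋆ t5
h(t2, t1) flattens to t2 ⋆ t1
h(h(t2, t1), t4) flattens to t2 ⋆ t1 ⋆ t4
h(t3, h(h(t2, t1), t4)) flattens to t3 ⋆ t2 ⋆ t1 ⋆ t4
h(h(t6, t5), h(t3, h(h(t2, t1), t4))) flattens to t6 ⋆ t5 ⋆ t3 ⋆ t2 ⋆ t1 ⋆ t4
rearranged into index order: t1 ⋆ t2 ⋆ t3 ⋆ t4 ⋆ t5 ⋆ t6

t1 ⋆ t2 ⋆ t3 ⋆ t4 ⋆ t5 ⋆ t6


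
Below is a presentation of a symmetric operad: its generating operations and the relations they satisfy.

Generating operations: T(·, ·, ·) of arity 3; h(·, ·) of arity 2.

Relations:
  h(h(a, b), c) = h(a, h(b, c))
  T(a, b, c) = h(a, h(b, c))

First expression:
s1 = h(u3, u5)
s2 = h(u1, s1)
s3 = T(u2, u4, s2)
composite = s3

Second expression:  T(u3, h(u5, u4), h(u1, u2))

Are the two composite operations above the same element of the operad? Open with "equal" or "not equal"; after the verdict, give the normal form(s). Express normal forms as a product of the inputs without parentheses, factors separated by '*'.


not equal; the first gives u2 * u4 * u1 * u3 * u5 and the second u3 * u5 * u4 * u1 * u2

Reducing the first expression gives u2 * u4 * u1 * u3 * u5
Reducing the second expression gives u3 * u5 * u4 * u1 * u2
No match — not equal.


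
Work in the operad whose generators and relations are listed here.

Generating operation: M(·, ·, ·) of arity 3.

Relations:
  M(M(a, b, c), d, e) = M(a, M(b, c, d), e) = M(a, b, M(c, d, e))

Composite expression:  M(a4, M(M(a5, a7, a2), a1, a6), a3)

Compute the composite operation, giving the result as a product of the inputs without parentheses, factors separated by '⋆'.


a4 ⋆ a5 ⋆ a7 ⋆ a2 ⋆ a1 ⋆ a6 ⋆ a3

Every regrouping of M is equal, so read the a-inputs in written order.
M(a5, a7, a2) collapses to a5 ⋆ a7 ⋆ a2
M(M(a5, a7, a2), a1, a6) collapses to a5 ⋆ a7 ⋆ a2 ⋆ a1 ⋆ a6
M(a4, M(M(a5, a7, a2), a1, a6), a3) collapses to a4 ⋆ a5 ⋆ a7 ⋆ a2 ⋆ a1 ⋆ a6 ⋆ a3


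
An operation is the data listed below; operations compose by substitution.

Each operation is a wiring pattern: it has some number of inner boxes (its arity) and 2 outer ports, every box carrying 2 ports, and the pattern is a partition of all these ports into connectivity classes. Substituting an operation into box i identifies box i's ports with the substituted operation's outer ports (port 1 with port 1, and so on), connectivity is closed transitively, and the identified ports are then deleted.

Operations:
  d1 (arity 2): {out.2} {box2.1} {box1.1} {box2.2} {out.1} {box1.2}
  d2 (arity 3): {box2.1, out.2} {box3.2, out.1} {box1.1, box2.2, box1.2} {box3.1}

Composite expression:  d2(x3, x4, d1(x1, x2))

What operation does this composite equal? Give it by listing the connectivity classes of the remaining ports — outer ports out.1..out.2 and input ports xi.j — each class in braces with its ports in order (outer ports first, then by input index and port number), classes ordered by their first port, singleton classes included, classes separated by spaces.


{out.1} {out.2, x4.1} {x1.1} {x1.2} {x2.1} {x2.2} {x3.1, x3.2, x4.2}


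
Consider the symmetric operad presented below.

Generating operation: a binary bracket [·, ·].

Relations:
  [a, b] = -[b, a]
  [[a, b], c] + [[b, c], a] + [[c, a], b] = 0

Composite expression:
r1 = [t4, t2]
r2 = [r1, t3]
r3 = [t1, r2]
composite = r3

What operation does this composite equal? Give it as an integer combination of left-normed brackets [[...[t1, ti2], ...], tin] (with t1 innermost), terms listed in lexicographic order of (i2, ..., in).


-[[[t1, t2], t4], t3] + [[[t1, t3], t2], t4] - [[[t1, t3], t4], t2] + [[[t1, t4], t2], t3]

Antisymmetry and Jacobi reduce to t1-anchored left-normed brackets.
Composite bracket: [t1, [[t4, t2], t3]]
Expanding via [a, b] = ab - ba: 8 signed words (2^3 = 8).
Collect the words opening with t1:
  t1t2t4t3 appears with sign -1, giving the term -[[[t1, t2], t4], t3]
  t1t3t2t4 appears with sign +1, giving the term +[[[t1, t3], t2], t4]
  t1t3t4t2 appears with sign -1, giving the term -[[[t1, t3], t4], t2]
  t1t4t2t3 appears with sign +1, giving the term +[[[t1, t4], t2], t3]


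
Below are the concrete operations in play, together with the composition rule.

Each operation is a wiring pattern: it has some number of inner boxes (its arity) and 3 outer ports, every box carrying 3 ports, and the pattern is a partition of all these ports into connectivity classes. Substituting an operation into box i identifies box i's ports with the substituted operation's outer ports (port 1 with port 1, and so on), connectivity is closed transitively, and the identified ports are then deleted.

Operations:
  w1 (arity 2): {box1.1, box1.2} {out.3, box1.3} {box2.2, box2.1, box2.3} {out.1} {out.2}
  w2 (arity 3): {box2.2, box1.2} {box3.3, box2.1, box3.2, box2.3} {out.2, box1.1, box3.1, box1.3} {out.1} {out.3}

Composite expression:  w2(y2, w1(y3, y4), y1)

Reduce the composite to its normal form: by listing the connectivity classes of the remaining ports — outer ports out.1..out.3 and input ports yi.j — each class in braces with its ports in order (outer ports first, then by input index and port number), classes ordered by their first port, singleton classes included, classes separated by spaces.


{out.1} {out.2, y1.1, y2.1, y2.3} {out.3} {y1.2, y1.3, y3.3} {y2.2} {y3.1, y3.2} {y4.1, y4.2, y4.3}

After gluing at w2, chains via deleted ports link the y-ports.
stage w1: inputs (y3, y4), connectivity {out.1} {out.2} {out.3, y3.3} {y3.1, y3.2} {y4.1, y4.2, y4.3}, out.j its boundary
stage w2: inputs (y2, y3, y4, y1), connectivity {out.1} {out.2, y1.1, y2.1, y2.3} {out.3} {y1.2, y1.3, y3.3} {y2.2} {y3.1, y3.2} {y4.1, y4.2, y4.3}, out.j its boundary


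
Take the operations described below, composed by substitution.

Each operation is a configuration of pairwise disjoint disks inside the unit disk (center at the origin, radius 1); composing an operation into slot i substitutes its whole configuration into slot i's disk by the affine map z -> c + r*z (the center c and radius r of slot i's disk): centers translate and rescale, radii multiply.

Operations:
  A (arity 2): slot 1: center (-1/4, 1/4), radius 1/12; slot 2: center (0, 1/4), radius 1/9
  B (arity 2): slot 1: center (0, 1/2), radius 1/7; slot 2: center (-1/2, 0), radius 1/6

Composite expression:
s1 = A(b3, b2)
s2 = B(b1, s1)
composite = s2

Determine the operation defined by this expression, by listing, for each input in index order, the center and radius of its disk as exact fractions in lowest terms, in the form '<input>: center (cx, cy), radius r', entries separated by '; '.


b1: center (0, 1/2), radius 1/7; b2: center (-1/2, 1/24), radius 1/54; b3: center (-13/24, 1/24), radius 1/72

Each b-disk chains the slot maps above it in B; radii multiply.
input b1: composing its 1 substitution step yields center (0, 1/2), radius 1/7
input b3: composing its 2 substitution steps yields center (-13/24, 1/24), radius 1/72
input b2: composing its 2 substitution steps yields center (-1/2, 1/24), radius 1/54


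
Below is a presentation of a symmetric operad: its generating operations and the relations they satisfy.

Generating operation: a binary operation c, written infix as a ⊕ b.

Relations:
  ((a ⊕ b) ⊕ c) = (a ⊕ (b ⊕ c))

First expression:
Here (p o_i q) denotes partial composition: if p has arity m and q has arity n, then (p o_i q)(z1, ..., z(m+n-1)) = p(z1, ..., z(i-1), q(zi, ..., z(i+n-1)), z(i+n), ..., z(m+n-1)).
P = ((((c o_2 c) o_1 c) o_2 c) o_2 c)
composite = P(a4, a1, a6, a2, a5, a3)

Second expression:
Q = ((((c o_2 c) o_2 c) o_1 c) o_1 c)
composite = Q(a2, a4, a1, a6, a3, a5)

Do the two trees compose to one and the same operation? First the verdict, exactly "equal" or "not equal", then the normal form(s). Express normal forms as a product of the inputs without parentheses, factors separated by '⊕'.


not equal; first: a4 ⊕ a1 ⊕ a6 ⊕ a2 ⊕ a5 ⊕ a3; second: a2 ⊕ a4 ⊕ a1 ⊕ a6 ⊕ a3 ⊕ a5

In normal form, the first expression is a4 ⊕ a1 ⊕ a6 ⊕ a2 ⊕ a5 ⊕ a3
In normal form, the second expression is a2 ⊕ a4 ⊕ a1 ⊕ a6 ⊕ a3 ⊕ a5
They disagree, so not equal.


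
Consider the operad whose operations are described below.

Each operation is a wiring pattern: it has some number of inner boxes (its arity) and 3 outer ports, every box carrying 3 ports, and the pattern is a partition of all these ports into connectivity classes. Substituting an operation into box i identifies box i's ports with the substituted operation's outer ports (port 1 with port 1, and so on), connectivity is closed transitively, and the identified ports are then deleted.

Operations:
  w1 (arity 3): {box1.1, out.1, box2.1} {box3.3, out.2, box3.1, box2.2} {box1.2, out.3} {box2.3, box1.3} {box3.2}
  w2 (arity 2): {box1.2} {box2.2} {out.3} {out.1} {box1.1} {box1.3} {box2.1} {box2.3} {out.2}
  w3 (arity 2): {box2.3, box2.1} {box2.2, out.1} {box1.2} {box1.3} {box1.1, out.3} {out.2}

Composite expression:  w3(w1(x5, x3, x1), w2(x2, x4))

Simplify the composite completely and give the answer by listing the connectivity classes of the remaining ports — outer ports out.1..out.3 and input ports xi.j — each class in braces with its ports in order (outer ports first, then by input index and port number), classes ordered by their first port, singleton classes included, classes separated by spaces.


{out.1} {out.2} {out.3, x3.1, x5.1} {x1.1, x1.3, x3.2} {x1.2} {x2.1} {x2.2} {x2.3} {x3.3, x5.3} {x4.1} {x4.2} {x4.3} {x5.2}

After gluing at w3, chains via deleted ports link the x-ports.
the subtree at w1 composes to {out.1, x3.1, x5.1} {out.2, x1.1, x1.3, x3.2} {out.3, x5.2} {x1.2} {x3.3, x5.3} on (x5, x3, x1); out.j = own outer ports
the subtree at w2 composes to {out.1} {out.2} {out.3} {x2.1} {x2.2} {x2.3} {x4.1} {x4.2} {x4.3} on (x2, x4); out.j = own outer ports
the subtree at w3 composes to {out.1} {out.2} {out.3, x3.1, x5.1} {x1.1, x1.3, x3.2} {x1.2} {x2.1} {x2.2} {x2.3} {x3.3, x5.3} {x4.1} {x4.2} {x4.3} {x5.2} on (x5, x3, x1, x2, x4); out.j = own outer ports


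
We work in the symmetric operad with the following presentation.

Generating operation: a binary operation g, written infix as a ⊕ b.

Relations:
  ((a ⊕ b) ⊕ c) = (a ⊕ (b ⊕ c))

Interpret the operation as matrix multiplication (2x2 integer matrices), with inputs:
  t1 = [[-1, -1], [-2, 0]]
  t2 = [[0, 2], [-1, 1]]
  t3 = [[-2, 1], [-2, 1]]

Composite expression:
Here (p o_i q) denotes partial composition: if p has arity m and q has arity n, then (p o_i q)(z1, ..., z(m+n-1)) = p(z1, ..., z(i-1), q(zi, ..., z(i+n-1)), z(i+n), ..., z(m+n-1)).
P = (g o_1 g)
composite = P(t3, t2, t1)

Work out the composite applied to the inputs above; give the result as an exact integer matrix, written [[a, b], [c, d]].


[[7, 1], [7, 1]]


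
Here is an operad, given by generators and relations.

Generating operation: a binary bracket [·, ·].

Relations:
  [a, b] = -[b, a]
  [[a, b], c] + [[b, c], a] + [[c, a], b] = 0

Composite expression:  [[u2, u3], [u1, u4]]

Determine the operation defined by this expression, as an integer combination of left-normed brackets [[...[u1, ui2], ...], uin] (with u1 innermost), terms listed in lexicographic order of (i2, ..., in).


-[[[u1, u4], u2], u3] + [[[u1, u4], u3], u2]

A multilinear Lie element is pinned by u1-initial words (u1 innermost).
Composite bracket: [[u2, u3], [u1, u4]]
The bracket unfolds into 8 signed words via [a, b] = ab - ba (2^3 = 8).
Coefficients come from the u1-initial words:
  the word u1u4u2u3 carries sign -1 and contributes -[[[u1, u4], u2], u3]
  the word u1u4u3u2 carries sign +1 and contributes +[[[u1, u4], u3], u2]


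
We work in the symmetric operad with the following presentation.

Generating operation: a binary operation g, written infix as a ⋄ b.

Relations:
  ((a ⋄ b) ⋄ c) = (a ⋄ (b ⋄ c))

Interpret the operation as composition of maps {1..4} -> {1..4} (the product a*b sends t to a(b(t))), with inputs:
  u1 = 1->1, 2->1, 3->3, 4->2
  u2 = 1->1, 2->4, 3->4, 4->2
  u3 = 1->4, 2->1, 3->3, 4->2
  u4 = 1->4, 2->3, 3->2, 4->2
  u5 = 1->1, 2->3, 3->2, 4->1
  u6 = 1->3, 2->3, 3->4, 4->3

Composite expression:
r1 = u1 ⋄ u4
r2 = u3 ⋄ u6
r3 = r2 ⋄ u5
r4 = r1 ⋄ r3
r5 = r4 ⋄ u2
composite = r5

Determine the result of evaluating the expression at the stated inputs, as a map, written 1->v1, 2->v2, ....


1->1, 2->1, 3->1, 4->3

(u1 ⋄ u4) = 1->2, 2->3, 3->1, 4->1
(u3 ⋄ u6) = 1->3, 2->3, 3->2, 4->3
((u3 ⋄ u6) ⋄ u5) = 1->3, 2->2, 3->3, 4->3
((u1 ⋄ u4) ⋄ ((u3 ⋄ u6) ⋄ u5)) = 1->1, 2->3, 3->1, 4->1
(((u1 ⋄ u4) ⋄ ((u3 ⋄ u6) ⋄ u5)) ⋄ u2) = 1->1, 2->1, 3->1, 4->3


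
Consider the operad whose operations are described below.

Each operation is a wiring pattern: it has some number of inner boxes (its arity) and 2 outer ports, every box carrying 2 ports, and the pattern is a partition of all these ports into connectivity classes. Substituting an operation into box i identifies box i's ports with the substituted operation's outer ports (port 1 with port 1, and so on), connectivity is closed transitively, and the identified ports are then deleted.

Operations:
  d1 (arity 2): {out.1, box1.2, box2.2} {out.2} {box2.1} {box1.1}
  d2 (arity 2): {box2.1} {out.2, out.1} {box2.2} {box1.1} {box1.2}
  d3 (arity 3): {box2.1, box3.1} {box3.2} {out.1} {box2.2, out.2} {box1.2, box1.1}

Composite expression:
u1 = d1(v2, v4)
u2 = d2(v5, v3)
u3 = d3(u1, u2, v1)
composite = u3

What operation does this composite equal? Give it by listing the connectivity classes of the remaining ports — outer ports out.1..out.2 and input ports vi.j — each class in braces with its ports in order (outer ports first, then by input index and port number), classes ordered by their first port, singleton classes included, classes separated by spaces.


Two ports join when wires chain via d3-identified ports.
stage d1: inputs (v2, v4), connectivity {out.1, v2.2, v4.2} {out.2} {v2.1} {v4.1}, out.j its boundary
stage d2: inputs (v5, v3), connectivity {out.1, out.2} {v3.1} {v3.2} {v5.1} {v5.2}, out.j its boundary
stage d3: inputs (v2, v4, v5, v3, v1), connectivity {out.1} {out.2, v1.1} {v1.2} {v2.1} {v2.2, v4.2} {v3.1} {v3.2} {v4.1} {v5.1} {v5.2}, out.j its boundary

{out.1} {out.2, v1.1} {v1.2} {v2.1} {v2.2, v4.2} {v3.1} {v3.2} {v4.1} {v5.1} {v5.2}
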